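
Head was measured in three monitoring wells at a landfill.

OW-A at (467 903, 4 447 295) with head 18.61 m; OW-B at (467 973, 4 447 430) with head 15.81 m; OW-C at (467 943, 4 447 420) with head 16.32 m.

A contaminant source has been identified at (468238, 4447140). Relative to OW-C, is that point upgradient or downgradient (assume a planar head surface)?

Differences from OW-A: to OW-B (Δx, Δy, Δh) = (70, 135, -2.80); to OW-C = (40, 125, -2.29).
Determinant of the coordinate differences = 70·125 − 40·135 = 3350.
∂h/∂x = [(-2.80)·125 − (-2.29)·135] / 3350 = -0.01219
∂h/∂y = [70·(-2.29) − 40·(-2.80)] / 3350 = -0.01442
Head at (468238, 4447140) = 18.61 + (-0.01219)·(335) + (-0.01442)·(-155) = 16.76 m.
That is higher than the 16.32 m at OW-C, so the point is upgradient.

upgradient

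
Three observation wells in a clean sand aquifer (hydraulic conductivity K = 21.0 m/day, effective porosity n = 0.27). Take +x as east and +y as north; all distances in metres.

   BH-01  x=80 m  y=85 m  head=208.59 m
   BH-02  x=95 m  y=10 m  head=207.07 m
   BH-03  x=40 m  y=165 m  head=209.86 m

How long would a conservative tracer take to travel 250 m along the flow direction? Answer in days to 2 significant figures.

Three-point gradient (reference BH-01): Δ to BH-02 = (15, -75, -1.52), Δ to BH-03 = (-40, 80, +1.27).
∂h/∂x = +0.01464, ∂h/∂y = +0.02319 (det = -1800).
|∇h| = √(0.01464² + 0.02319²) = 0.02742
Seepage velocity v = K·i/n = 21.0 × 0.02742 / 0.27 = 2.133 m/day.
t = 250 / 2.133 = 117.2 days.

120 days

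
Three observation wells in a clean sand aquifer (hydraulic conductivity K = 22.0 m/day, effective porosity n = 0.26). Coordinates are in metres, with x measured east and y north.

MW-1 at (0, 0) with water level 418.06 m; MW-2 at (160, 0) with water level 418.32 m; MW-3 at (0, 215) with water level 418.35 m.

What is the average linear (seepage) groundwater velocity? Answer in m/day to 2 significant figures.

0.18 m/day

∂h/∂x = (418.32 − 418.06) / (160 − 0) = +0.001625
∂h/∂y = (418.35 − 418.06) / (215 − 0) = +0.001349
|∇h| = √(0.001625² + 0.001349²) = 0.002112
Seepage velocity v = K·i/n = 22.0 × 0.002112 / 0.26 = 0.1787 m/day.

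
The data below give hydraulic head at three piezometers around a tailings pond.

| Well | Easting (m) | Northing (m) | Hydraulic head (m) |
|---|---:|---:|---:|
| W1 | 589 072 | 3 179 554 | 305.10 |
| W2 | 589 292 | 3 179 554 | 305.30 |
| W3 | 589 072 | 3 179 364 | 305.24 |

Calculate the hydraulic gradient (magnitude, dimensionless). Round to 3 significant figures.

∂h/∂x = (305.30 − 305.10) / (589292 − 589072) = +0.0009091
∂h/∂y = (305.24 − 305.10) / (3179364 − 3179554) = -0.0007368
|∇h| = √(0.0009091² + -0.0007368²) = 0.00117

0.00117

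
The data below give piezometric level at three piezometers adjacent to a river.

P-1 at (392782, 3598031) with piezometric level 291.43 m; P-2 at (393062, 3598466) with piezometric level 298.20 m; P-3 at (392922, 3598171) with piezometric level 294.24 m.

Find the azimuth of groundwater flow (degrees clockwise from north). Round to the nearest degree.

240°

Differences from P-1: to P-2 (Δx, Δy, Δh) = (280, 435, +6.77); to P-3 = (140, 140, +2.81).
Solve a·Δx + b·Δy = Δh: det = 280·140 − 140·435 = -21700.
∂h/∂x = [(+6.77)·140 − (+2.81)·435] / -21700 = +0.01265
∂h/∂y = [280·(+2.81) − 140·(+6.77)] / -21700 = +0.007419
Flow direction (−∇h) has components (-0.01265 E, -0.007419 N).
Azimuth = atan2(E, N) = atan2(-0.01265, -0.007419) = 239.6° ≈ 240°.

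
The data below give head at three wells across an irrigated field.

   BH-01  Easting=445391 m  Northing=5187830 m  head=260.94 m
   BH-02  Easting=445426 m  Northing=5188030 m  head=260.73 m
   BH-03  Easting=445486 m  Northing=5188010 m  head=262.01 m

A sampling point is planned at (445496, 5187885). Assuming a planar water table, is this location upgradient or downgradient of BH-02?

upgradient

Differences from BH-01: to BH-02 (Δx, Δy, Δh) = (35, 200, -0.21); to BH-03 = (95, 180, +1.07).
Determinant of the coordinate differences = 35·180 − 95·200 = -12700.
∂h/∂x = [(-0.21)·180 − (+1.07)·200] / -12700 = +0.01983
∂h/∂y = [35·(+1.07) − 95·(-0.21)] / -12700 = -0.004520
Head at (445496, 5187885) = 260.94 + (+0.01983)·(105) + (-0.004520)·(55) = 262.77 m.
That is higher than the 260.73 m at BH-02, so the point is upgradient.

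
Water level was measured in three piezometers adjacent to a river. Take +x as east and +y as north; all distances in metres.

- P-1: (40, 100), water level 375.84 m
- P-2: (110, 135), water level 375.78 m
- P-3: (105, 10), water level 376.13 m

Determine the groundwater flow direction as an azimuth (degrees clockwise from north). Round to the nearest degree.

349°

Differences from P-1: to P-2 (Δx, Δy, Δh) = (70, 35, -0.06); to P-3 = (65, -90, +0.29).
Solve a·Δx + b·Δy = Δh: det = 70·(-90) − 65·35 = -8575.
∂h/∂x = [(-0.06)·(-90) − (+0.29)·35] / -8575 = +0.0005539
∂h/∂y = [70·(+0.29) − 65·(-0.06)] / -8575 = -0.002822
Flow direction (−∇h) has components (-0.0005539 E, +0.002822 N).
Azimuth = atan2(E, N) = atan2(-0.0005539, +0.002822) = 348.9° ≈ 349°.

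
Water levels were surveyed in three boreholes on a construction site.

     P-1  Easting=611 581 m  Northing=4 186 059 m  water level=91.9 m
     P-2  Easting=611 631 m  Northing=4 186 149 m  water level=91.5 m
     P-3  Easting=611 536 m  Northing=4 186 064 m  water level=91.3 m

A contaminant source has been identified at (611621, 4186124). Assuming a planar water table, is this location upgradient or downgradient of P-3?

upgradient

Three-point gradient (reference P-1): Δ to P-2 = (50, 90, -0.4), Δ to P-3 = (-45, 5, -0.6).
∂h/∂x = +0.01209, ∂h/∂y = -0.01116 (det = 4300).
Head at (611621, 4186124) = 91.9 + (+0.01209)·(40) + (-0.01116)·(65) = 91.66 m.
That is higher than the 91.3 m at P-3, so the point is upgradient.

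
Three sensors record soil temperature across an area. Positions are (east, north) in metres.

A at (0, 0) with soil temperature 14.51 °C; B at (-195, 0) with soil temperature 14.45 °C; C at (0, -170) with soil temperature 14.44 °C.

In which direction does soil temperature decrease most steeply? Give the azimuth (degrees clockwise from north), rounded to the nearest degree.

217°

∂T/∂x = (14.45 − 14.51) / (-195 − 0) = +0.0003077
∂T/∂y = (14.44 − 14.51) / (-170 − 0) = +0.0004118
Steepest decrease is along −∇f: components (-0.0003077 E, -0.0004118 N).
Azimuth = atan2(-0.0003077, -0.0004118) = 216.8° ≈ 217°.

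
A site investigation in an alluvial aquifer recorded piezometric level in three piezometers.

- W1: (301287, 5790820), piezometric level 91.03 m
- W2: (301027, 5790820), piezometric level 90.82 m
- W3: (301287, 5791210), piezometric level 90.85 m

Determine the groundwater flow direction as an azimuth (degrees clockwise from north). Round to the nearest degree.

∂h/∂x = (90.82 − 91.03) / (301027 − 301287) = +0.0008077
∂h/∂y = (90.85 − 91.03) / (5791210 − 5790820) = -0.0004615
Flow direction (−∇h) has components (-0.0008077 E, +0.0004615 N).
Azimuth = atan2(E, N) = atan2(-0.0008077, +0.0004615) = 299.7° ≈ 300°.

300°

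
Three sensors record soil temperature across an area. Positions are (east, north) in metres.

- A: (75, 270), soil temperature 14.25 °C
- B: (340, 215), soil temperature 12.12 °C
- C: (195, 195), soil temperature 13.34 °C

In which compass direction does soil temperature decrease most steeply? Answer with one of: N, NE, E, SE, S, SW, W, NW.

Differences from A: to B (Δx, Δy, Δh) = (265, -55, -2.13); to C = (120, -75, -0.91).
Solve a·Δx + b·Δy = ΔT: det = 265·(-75) − 120·(-55) = -13275.
∂T/∂x = [(-2.13)·(-75) − (-0.91)·(-55)] / -13275 = -0.008264
∂T/∂y = [265·(-0.91) − 120·(-2.13)] / -13275 = -0.001089
Steepest decrease is along −∇f = (+0.008264 E, +0.001089 N) → east.

E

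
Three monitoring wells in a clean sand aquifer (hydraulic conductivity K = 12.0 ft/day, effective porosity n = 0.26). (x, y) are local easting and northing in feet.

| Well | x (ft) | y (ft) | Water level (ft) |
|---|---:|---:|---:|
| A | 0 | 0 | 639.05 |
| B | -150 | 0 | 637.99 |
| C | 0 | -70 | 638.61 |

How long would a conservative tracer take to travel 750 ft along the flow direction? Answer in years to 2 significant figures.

4.7 years

∂h/∂x = (637.99 − 639.05) / (-150 − 0) = +0.007067
∂h/∂y = (638.61 − 639.05) / (-70 − 0) = +0.006286
|∇h| = √(0.007067² + 0.006286²) = 0.009458
Seepage velocity v = K·i/n = 12.0 × 0.009458 / 0.26 = 0.4365 ft/day.
t = 750 / 0.4365 = 1718 days = 4.7 years.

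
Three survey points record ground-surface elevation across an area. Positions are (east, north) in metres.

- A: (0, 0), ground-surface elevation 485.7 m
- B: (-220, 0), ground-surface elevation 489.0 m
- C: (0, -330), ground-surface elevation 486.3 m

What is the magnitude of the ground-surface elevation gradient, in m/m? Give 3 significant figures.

∂z/∂x = (489.0 − 485.7) / (-220 − 0) = -0.01500
∂z/∂y = (486.3 − 485.7) / (-330 − 0) = -0.001818
|∇f| = √(-0.01500² + -0.001818²) = 0.01511 m/m

0.0151 m/m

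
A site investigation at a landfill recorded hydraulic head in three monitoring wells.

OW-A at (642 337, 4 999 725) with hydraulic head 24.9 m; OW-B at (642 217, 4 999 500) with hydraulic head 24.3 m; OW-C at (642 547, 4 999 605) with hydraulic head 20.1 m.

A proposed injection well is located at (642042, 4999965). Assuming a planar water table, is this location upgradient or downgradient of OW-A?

upgradient

Taking OW-A as reference: OW-B−OW-A = (-120, -225, -0.6); OW-C−OW-A = (210, -120, -4.8).
Determinant of the coordinate differences = (-120)·(-120) − 210·(-225) = 61650.
∂h/∂x = [(-0.6)·(-120) − (-4.8)·(-225)] / 61650 = -0.01635
∂h/∂y = [(-120)·(-4.8) − 210·(-0.6)] / 61650 = +0.01139
Head at (642042, 4999965) = 24.9 + (-0.01635)·(-295) + (+0.01139)·(240) = 32.46 m.
That is higher than the 24.9 m at OW-A, so the point is upgradient.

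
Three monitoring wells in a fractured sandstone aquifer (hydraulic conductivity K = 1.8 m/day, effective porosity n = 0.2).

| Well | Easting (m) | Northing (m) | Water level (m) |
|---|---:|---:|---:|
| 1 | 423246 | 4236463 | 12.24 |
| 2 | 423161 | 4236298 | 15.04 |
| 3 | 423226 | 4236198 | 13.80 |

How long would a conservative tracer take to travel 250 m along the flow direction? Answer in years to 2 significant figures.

3.0 years

With h = a·x + b·y + c and 1 as origin, the differences give:
  (-85)·a + (-165)·b = +2.80
  (-20)·a + (-265)·b = +1.56
Eliminate b (×(-265) and ×(-165), subtract): 19225·a = -484.600 → a = ∂h/∂x = -0.02521
Back-substitute: b = ∂h/∂y = -0.003984.
|∇h| = √(-0.02521² + -0.003984²) = 0.02552
Seepage velocity v = K·i/n = 1.8 × 0.02552 / 0.2 = 0.2297 m/day.
t = 250 / 0.2297 = 1088 days = 2.98 years.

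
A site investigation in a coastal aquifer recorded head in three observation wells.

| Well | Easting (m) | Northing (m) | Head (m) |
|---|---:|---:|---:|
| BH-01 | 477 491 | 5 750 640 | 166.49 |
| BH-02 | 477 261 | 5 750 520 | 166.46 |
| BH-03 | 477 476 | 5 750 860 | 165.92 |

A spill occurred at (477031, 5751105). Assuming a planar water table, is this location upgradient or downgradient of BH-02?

Taking BH-01 as reference: BH-02−BH-01 = (-230, -120, -0.03); BH-03−BH-01 = (-15, 220, -0.57).
Determinant of the coordinate differences = (-230)·220 − (-15)·(-120) = -52400.
∂h/∂x = [(-0.03)·220 − (-0.57)·(-120)] / -52400 = +0.001431
∂h/∂y = [(-230)·(-0.57) − (-15)·(-0.03)] / -52400 = -0.002493
Head at (477031, 5751105) = 166.49 + (+0.001431)·(-460) + (-0.002493)·(465) = 164.67 m.
That is lower than the 166.46 m at BH-02, so the point is downgradient.

downgradient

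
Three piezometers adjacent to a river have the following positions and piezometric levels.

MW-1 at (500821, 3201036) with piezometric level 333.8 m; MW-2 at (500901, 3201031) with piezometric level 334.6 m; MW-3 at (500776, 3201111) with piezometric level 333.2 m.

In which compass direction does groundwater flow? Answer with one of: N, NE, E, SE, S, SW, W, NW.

W

Differences from MW-1: to MW-2 (Δx, Δy, Δh) = (80, -5, +0.8); to MW-3 = (-45, 75, -0.6).
Determinant of the coordinate differences = 80·75 − (-45)·(-5) = 5775.
∂h/∂x = [(+0.8)·75 − (-0.6)·(-5)] / 5775 = +0.009870
∂h/∂y = [80·(-0.6) − (-45)·(+0.8)] / 5775 = -0.002078
Flow = −∇h = (-0.009870 east, +0.002078 north), which points west.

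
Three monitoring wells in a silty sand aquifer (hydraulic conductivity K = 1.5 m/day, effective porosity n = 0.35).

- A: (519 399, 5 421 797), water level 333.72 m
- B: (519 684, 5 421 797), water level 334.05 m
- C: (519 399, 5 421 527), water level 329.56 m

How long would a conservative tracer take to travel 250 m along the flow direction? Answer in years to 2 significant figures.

∂h/∂x = (334.05 − 333.72) / (519684 − 519399) = +0.001158
∂h/∂y = (329.56 − 333.72) / (5421527 − 5421797) = +0.01541
|∇h| = √(0.001158² + 0.01541²) = 0.01545
Seepage velocity v = K·i/n = 1.5 × 0.01545 / 0.35 = 0.06621 m/day.
t = 250 / 0.06621 = 3776 days = 10.3 years.

10 years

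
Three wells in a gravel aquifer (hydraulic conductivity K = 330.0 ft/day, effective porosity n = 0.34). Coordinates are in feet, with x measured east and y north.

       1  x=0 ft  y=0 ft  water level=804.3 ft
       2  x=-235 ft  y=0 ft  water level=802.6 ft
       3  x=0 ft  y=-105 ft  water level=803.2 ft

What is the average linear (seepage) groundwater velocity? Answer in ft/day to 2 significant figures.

∂h/∂x = (802.6 − 804.3) / (-235 − 0) = +0.007234
∂h/∂y = (803.2 − 804.3) / (-105 − 0) = +0.01048
|∇h| = √(0.007234² + 0.01048²) = 0.01273
Seepage velocity v = K·i/n = 330.0 × 0.01273 / 0.34 = 12.36 ft/day.

12 ft/day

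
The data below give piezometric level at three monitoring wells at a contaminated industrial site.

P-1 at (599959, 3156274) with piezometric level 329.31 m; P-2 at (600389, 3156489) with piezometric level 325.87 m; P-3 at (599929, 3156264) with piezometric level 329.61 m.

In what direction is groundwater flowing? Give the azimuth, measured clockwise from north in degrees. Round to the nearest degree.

Three-point gradient (reference P-1): Δ to P-2 = (430, 215, -3.44), Δ to P-3 = (-30, -10, +0.30).
∂h/∂x = -0.01400, ∂h/∂y = +0.01200 (det = 2150).
Flow direction (−∇h) has components (+0.01400 E, -0.01200 N).
Azimuth = atan2(E, N) = atan2(+0.01400, -0.01200) = 130.6° ≈ 131°.

131°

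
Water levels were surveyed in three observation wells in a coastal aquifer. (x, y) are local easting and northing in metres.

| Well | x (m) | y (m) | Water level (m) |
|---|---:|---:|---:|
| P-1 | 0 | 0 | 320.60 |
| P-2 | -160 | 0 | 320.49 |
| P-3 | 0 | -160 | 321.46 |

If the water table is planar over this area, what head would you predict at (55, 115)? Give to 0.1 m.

320.0 m

∂h/∂x = (320.49 − 320.60) / (-160 − 0) = +0.0006875
∂h/∂y = (321.46 − 320.60) / (-160 − 0) = -0.005375
h(55, 115) = 320.60 + (+0.0006875)·(55) + (-0.005375)·(115) = 320.60 +0.038 -0.618 = 320.020 m.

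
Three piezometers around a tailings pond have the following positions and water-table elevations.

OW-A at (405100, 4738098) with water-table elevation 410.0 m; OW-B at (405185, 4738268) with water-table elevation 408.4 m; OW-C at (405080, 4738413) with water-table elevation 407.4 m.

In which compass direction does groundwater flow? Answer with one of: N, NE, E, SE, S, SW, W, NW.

N

Differences from OW-A: to OW-B (Δx, Δy, Δh) = (85, 170, -1.6); to OW-C = (-20, 315, -2.6).
Solve a·Δx + b·Δy = Δh: det = 85·315 − (-20)·170 = 30175.
∂h/∂x = [(-1.6)·315 − (-2.6)·170] / 30175 = -0.002055
∂h/∂y = [85·(-2.6) − (-20)·(-1.6)] / 30175 = -0.008384
Flow = −∇h = (+0.002055 east, +0.008384 north), which points north.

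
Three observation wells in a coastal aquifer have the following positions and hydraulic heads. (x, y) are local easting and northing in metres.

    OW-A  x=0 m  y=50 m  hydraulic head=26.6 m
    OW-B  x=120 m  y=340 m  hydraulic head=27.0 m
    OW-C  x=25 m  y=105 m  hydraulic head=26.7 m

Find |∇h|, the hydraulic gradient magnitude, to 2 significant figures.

Taking OW-A as reference: OW-B−OW-A = (120, 290, +0.4); OW-C−OW-A = (25, 55, +0.1).
Determinant of the coordinate differences = 120·55 − 25·290 = -650.
∂h/∂x = [(+0.4)·55 − (+0.1)·290] / -650 = +0.01077
∂h/∂y = [120·(+0.1) − 25·(+0.4)] / -650 = -0.003077
|∇h| = √(0.01077² + -0.003077²) = 0.0112

0.011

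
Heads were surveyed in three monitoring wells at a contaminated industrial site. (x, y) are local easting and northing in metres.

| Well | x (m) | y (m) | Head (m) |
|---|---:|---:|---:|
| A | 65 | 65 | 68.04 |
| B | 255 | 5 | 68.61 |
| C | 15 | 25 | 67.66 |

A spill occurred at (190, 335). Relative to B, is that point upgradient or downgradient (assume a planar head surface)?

Differences from A: to B (Δx, Δy, Δh) = (190, -60, +0.57); to C = (-50, -40, -0.38).
Solve a·Δx + b·Δy = Δh: det = 190·(-40) − (-50)·(-60) = -10600.
∂h/∂x = [(+0.57)·(-40) − (-0.38)·(-60)] / -10600 = +0.004302
∂h/∂y = [190·(-0.38) − (-50)·(+0.57)] / -10600 = +0.004123
Head at (190, 335) = 68.04 + (+0.004302)·(125) + (+0.004123)·(270) = 69.69 m.
That is higher than the 68.61 m at B, so the point is upgradient.

upgradient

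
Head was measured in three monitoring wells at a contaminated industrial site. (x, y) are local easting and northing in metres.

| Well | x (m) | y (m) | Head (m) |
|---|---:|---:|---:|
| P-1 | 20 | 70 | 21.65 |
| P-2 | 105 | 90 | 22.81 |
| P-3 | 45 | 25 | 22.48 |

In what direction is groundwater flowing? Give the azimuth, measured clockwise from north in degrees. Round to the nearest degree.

301°

With h = a·x + b·y + c and P-1 as origin, the differences give:
  85·a + 20·b = +1.16
  25·a + (-45)·b = +0.83
Eliminate b (×(-45) and ×20, subtract): -4325·a = -68.800 → a = ∂h/∂x = +0.01591
Back-substitute: b = ∂h/∂y = -0.009607.
Flow direction (−∇h) has components (-0.01591 E, +0.009607 N).
Azimuth = atan2(E, N) = atan2(-0.01591, +0.009607) = 301.1° ≈ 301°.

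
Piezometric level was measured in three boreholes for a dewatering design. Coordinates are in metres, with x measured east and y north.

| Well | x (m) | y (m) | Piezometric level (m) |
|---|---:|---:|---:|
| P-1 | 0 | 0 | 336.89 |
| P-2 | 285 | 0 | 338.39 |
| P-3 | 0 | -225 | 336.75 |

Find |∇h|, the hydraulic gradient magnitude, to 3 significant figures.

0.00530

∂h/∂x = (338.39 − 336.89) / (285 − 0) = +0.005263
∂h/∂y = (336.75 − 336.89) / (-225 − 0) = +0.0006222
|∇h| = √(0.005263² + 0.0006222²) = 0.0053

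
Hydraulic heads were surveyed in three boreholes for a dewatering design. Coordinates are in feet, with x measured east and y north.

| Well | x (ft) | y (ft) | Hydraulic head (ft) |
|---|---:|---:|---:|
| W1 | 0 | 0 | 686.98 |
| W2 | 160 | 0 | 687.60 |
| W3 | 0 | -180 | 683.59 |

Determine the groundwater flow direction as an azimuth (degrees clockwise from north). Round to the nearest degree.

∂h/∂x = (687.60 − 686.98) / (160 − 0) = +0.003875
∂h/∂y = (683.59 − 686.98) / (-180 − 0) = +0.01883
Flow direction (−∇h) has components (-0.003875 E, -0.01883 N).
Azimuth = atan2(E, N) = atan2(-0.003875, -0.01883) = 191.6° ≈ 192°.

192°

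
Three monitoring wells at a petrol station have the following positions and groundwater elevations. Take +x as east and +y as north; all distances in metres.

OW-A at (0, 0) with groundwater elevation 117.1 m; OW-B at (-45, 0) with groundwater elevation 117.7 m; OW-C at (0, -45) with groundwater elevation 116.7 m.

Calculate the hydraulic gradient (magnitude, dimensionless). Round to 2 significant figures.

0.016

∂h/∂x = (117.7 − 117.1) / (-45 − 0) = -0.01333
∂h/∂y = (116.7 − 117.1) / (-45 − 0) = +0.008889
|∇h| = √(-0.01333² + 0.008889²) = 0.01602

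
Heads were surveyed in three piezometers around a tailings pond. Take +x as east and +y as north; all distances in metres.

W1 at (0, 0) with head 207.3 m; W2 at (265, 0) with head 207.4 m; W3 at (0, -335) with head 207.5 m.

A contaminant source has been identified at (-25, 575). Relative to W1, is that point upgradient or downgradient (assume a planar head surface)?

downgradient

∂h/∂x = (207.4 − 207.3) / (265 − 0) = +0.0003774
∂h/∂y = (207.5 − 207.3) / (-335 − 0) = -0.0005970
Head at (-25, 575) = 207.3 + (+0.0003774)·(-25) + (-0.0005970)·(575) = 206.95 m.
That is lower than the 207.3 m at W1, so the point is downgradient.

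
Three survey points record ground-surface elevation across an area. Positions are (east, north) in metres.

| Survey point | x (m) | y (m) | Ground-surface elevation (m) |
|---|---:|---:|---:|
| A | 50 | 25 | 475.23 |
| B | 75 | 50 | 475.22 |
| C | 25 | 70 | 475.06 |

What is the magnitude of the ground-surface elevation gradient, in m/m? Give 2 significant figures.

0.0034 m/m

Differences from A: to B (Δx, Δy, Δh) = (25, 25, -0.01); to C = (-25, 45, -0.17).
Solve a·Δx + b·Δy = Δz: det = 25·45 − (-25)·25 = 1750.
∂z/∂x = [(-0.01)·45 − (-0.17)·25] / 1750 = +0.002171
∂z/∂y = [25·(-0.17) − (-25)·(-0.01)] / 1750 = -0.002571
|∇f| = √(0.002171² + -0.002571²) = 0.003365 m/m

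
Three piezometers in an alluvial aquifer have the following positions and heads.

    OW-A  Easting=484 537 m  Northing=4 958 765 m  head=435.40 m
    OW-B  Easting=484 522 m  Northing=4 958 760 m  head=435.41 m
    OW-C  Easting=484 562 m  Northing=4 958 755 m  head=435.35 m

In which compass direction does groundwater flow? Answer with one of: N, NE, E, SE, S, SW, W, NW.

SE

With h = a·x + b·y + c and OW-A as origin, the differences give:
  (-15)·a + (-5)·b = +0.01
  25·a + (-10)·b = -0.05
Eliminate b (×(-10) and ×(-5), subtract): 275·a = -0.350 → a = ∂h/∂x = -0.001273
Back-substitute: b = ∂h/∂y = +0.001818.
Flow = −∇h = (+0.001273 east, -0.001818 north), which points southeast.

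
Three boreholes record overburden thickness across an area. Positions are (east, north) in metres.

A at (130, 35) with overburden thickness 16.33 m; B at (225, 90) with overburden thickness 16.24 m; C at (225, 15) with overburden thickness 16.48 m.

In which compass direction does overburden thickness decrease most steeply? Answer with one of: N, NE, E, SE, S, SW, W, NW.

N

Taking A as reference: B−A = (95, 55, -0.09); C−A = (95, -20, +0.15).
Determinant of the coordinate differences = 95·(-20) − 95·55 = -7125.
∂d/∂x = [(-0.09)·(-20) − (+0.15)·55] / -7125 = +0.0009053
∂d/∂y = [95·(+0.15) − 95·(-0.09)] / -7125 = -0.003200
Steepest decrease is along −∇f = (-0.0009053 E, +0.003200 N) → north.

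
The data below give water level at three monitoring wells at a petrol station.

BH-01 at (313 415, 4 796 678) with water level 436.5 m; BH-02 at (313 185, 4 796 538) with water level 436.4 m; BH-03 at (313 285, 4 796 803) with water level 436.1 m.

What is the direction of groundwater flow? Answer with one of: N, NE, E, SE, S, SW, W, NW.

Differences from BH-01: to BH-02 (Δx, Δy, Δh) = (-230, -140, -0.1); to BH-03 = (-130, 125, -0.4).
Solve a·Δx + b·Δy = Δh: det = (-230)·125 − (-130)·(-140) = -46950.
∂h/∂x = [(-0.1)·125 − (-0.4)·(-140)] / -46950 = +0.001459
∂h/∂y = [(-230)·(-0.4) − (-130)·(-0.1)] / -46950 = -0.001683
Flow = −∇h = (-0.001459 east, +0.001683 north), which points northwest.

NW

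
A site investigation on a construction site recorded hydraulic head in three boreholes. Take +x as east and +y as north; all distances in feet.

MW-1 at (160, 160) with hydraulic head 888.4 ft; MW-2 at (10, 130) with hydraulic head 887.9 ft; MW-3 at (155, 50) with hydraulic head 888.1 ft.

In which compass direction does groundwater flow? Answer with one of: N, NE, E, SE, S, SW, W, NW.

Differences from MW-1: to MW-2 (Δx, Δy, Δh) = (-150, -30, -0.5); to MW-3 = (-5, -110, -0.3).
Determinant of the coordinate differences = (-150)·(-110) − (-5)·(-30) = 16350.
∂h/∂x = [(-0.5)·(-110) − (-0.3)·(-30)] / 16350 = +0.002813
∂h/∂y = [(-150)·(-0.3) − (-5)·(-0.5)] / 16350 = +0.002599
Flow = −∇h = (-0.002813 east, -0.002599 north), which points southwest.

SW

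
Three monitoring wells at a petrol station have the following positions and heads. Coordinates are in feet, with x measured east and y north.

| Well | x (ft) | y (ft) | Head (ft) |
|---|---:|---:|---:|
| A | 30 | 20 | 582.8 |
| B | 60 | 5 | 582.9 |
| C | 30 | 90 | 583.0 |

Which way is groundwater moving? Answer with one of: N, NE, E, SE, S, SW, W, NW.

With h = a·x + b·y + c and A as origin, the differences give:
  30·a + (-15)·b = +0.1
  0·a + 70·b = +0.2
Eliminate b (×70 and ×(-15), subtract): 2100·a = 10.00 → a = ∂h/∂x = +0.004762
Back-substitute: b = ∂h/∂y = +0.002857.
Flow = −∇h = (-0.004762 east, -0.002857 north), which points southwest.

SW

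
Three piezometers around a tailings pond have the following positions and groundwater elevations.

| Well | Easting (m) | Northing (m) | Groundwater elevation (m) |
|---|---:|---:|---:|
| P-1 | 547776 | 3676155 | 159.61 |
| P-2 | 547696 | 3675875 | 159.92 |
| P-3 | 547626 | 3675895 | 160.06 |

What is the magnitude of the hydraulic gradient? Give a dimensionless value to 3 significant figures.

With h = a·x + b·y + c and P-1 as origin, the differences give:
  (-80)·a + (-280)·b = +0.31
  (-150)·a + (-260)·b = +0.45
Eliminate b (×(-260) and ×(-280), subtract): -21200·a = 45.400 → a = ∂h/∂x = -0.002142
Back-substitute: b = ∂h/∂y = -0.0004953.
|∇h| = √(-0.002142² + -0.0004953²) = 0.002199

0.00220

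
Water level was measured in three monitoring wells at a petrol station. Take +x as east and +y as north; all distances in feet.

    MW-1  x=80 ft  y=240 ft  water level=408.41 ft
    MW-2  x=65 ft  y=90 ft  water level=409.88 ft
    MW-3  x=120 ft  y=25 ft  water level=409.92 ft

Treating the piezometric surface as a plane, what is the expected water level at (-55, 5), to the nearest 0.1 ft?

Differences from MW-1: to MW-2 (Δx, Δy, Δh) = (-15, -150, +1.47); to MW-3 = (40, -215, +1.51).
Solve a·Δx + b·Δy = Δh: det = (-15)·(-215) − 40·(-150) = 9225.
∂h/∂x = [(+1.47)·(-215) − (+1.51)·(-150)] / 9225 = -0.009707
∂h/∂y = [(-15)·(+1.51) − 40·(+1.47)] / 9225 = -0.008829
h(-55, 5) = 408.41 + (-0.009707)·(-135) + (-0.008829)·(-235) = 408.41 +1.310 +2.075 = 411.795 ft.

411.8 ft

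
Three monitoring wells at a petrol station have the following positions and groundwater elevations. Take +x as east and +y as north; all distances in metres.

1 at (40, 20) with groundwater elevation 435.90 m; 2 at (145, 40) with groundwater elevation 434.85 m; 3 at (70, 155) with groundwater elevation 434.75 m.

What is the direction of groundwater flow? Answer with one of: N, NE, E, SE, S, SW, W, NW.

Three-point gradient (reference 1): Δ to 2 = (105, 20, -1.05), Δ to 3 = (30, 135, -1.15).
∂h/∂x = -0.008748, ∂h/∂y = -0.006575 (det = 13575).
Flow = −∇h = (+0.008748 east, +0.006575 north), which points northeast.

NE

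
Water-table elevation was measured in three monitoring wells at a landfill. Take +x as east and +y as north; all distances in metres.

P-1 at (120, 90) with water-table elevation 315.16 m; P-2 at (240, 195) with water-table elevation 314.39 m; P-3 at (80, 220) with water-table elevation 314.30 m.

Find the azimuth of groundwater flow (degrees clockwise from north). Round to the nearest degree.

004°

Differences from P-1: to P-2 (Δx, Δy, Δh) = (120, 105, -0.77); to P-3 = (-40, 130, -0.86).
Determinant of the coordinate differences = 120·130 − (-40)·105 = 19800.
∂h/∂x = [(-0.77)·130 − (-0.86)·105] / 19800 = -0.0004949
∂h/∂y = [120·(-0.86) − (-40)·(-0.77)] / 19800 = -0.006768
Flow direction (−∇h) has components (+0.0004949 E, +0.006768 N).
Azimuth = atan2(E, N) = atan2(+0.0004949, +0.006768) = 4.2° ≈ 004°.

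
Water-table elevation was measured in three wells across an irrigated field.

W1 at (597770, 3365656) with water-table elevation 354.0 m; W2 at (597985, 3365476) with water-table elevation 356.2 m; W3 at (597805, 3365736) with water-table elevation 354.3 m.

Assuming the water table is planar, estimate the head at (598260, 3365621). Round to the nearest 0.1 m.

With h = a·x + b·y + c and W1 as origin, the differences give:
  215·a + (-180)·b = +2.2
  35·a + 80·b = +0.3
Eliminate b (×80 and ×(-180), subtract): 23500·a = 230.00 → a = ∂h/∂x = +0.009787
Back-substitute: b = ∂h/∂y = -0.0005319.
h(598260, 3365621) = 354.0 + (+0.009787)·(490) + (-0.0005319)·(-35) = 354.0 +4.796 +0.019 = 358.814 m.

358.8 m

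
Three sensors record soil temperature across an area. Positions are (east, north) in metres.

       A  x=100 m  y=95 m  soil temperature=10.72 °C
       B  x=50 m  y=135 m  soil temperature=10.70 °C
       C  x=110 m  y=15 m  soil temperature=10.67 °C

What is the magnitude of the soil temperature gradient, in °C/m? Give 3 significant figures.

0.00125 °C/m

With T = a·x + b·y + c and A as origin, the differences give:
  (-50)·a + 40·b = -0.02
  10·a + (-80)·b = -0.05
Eliminate b (×(-80) and ×40, subtract): 3600·a = 3.600 → a = ∂T/∂x = +0.001000
Back-substitute: b = ∂T/∂y = +0.0007500.
|∇f| = √(0.001000² + 0.0007500²) = 0.00125 °C/m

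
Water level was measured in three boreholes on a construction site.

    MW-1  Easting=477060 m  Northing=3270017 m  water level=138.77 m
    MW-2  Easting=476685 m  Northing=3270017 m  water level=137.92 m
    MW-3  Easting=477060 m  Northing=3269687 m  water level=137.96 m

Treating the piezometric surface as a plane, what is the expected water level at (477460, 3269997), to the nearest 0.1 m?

∂h/∂x = (137.92 − 138.77) / (476685 − 477060) = +0.002267
∂h/∂y = (137.96 − 138.77) / (3269687 − 3270017) = +0.002455
h(477460, 3269997) = 138.77 + (+0.002267)·(400) + (+0.002455)·(-20) = 138.77 +0.907 -0.049 = 139.628 m.

139.6 m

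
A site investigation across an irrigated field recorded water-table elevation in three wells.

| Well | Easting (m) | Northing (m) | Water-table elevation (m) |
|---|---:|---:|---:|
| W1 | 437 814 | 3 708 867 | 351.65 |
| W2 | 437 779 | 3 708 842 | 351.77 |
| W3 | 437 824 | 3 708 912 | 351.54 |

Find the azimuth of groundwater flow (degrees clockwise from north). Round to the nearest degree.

045°

With h = a·x + b·y + c and W1 as origin, the differences give:
  (-35)·a + (-25)·b = +0.12
  10·a + 45·b = -0.11
Eliminate b (×45 and ×(-25), subtract): -1325·a = 2.650 → a = ∂h/∂x = -0.002000
Back-substitute: b = ∂h/∂y = -0.002000.
Flow direction (−∇h) has components (+0.002000 E, +0.002000 N).
Azimuth = atan2(E, N) = atan2(+0.002000, +0.002000) = 45.0° ≈ 045°.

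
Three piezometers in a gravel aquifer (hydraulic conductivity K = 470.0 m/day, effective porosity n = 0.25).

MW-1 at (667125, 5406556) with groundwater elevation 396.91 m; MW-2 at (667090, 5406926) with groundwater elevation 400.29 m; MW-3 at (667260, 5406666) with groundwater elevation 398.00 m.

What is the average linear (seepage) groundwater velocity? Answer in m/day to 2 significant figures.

Differences from MW-1: to MW-2 (Δx, Δy, Δh) = (-35, 370, +3.38); to MW-3 = (135, 110, +1.09).
Solve a·Δx + b·Δy = Δh: det = (-35)·110 − 135·370 = -53800.
∂h/∂x = [(+3.38)·110 − (+1.09)·370] / -53800 = +0.0005855
∂h/∂y = [(-35)·(+1.09) − 135·(+3.38)] / -53800 = +0.009191
|∇h| = √(0.0005855² + 0.009191²) = 0.00921
Seepage velocity v = K·i/n = 470.0 × 0.00921 / 0.25 = 17.31 m/day.

17 m/day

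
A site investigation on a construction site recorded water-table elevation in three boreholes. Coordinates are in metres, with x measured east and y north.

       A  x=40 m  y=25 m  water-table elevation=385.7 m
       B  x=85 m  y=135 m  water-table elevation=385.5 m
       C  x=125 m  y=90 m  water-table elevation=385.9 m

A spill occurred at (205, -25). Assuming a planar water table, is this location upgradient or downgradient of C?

upgradient

Differences from A: to B (Δx, Δy, Δh) = (45, 110, -0.2); to C = (85, 65, +0.2).
Solve a·Δx + b·Δy = Δh: det = 45·65 − 85·110 = -6425.
∂h/∂x = [(-0.2)·65 − (+0.2)·110] / -6425 = +0.005447
∂h/∂y = [45·(+0.2) − 85·(-0.2)] / -6425 = -0.004047
Head at (205, -25) = 385.7 + (+0.005447)·(165) + (-0.004047)·(-50) = 386.80 m.
That is higher than the 385.9 m at C, so the point is upgradient.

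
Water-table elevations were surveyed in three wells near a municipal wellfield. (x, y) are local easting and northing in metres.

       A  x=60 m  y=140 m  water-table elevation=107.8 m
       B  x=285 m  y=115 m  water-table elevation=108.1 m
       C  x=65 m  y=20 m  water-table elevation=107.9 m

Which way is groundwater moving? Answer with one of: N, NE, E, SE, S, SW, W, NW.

Differences from A: to B (Δx, Δy, Δh) = (225, -25, +0.3); to C = (5, -120, +0.1).
Determinant of the coordinate differences = 225·(-120) − 5·(-25) = -26875.
∂h/∂x = [(+0.3)·(-120) − (+0.1)·(-25)] / -26875 = +0.001247
∂h/∂y = [225·(+0.1) − 5·(+0.3)] / -26875 = -0.0007814
Flow = −∇h = (-0.001247 east, +0.0007814 north), which points northwest.

NW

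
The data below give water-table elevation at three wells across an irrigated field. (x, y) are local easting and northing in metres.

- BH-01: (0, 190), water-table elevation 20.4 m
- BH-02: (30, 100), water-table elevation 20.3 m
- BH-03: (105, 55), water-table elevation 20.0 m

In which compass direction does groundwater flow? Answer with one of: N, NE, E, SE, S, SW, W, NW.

With h = a·x + b·y + c and BH-01 as origin, the differences give:
  30·a + (-90)·b = -0.1
  105·a + (-135)·b = -0.4
Eliminate b (×(-135) and ×(-90), subtract): 5400·a = -22.50 → a = ∂h/∂x = -0.004167
Back-substitute: b = ∂h/∂y = -0.0002778.
Flow = −∇h = (+0.004167 east, +0.0002778 north), which points east.

E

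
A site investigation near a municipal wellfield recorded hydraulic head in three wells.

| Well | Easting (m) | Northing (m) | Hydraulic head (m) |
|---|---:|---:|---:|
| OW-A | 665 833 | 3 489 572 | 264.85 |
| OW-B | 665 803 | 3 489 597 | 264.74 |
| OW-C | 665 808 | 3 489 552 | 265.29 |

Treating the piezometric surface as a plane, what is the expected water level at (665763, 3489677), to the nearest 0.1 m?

264.0 m

Three-point gradient (reference OW-A): Δ to OW-B = (-30, 25, -0.11), Δ to OW-C = (-25, -20, +0.44).
∂h/∂x = -0.007184, ∂h/∂y = -0.01302 (det = 1225).
h(665763, 3489677) = 264.85 + (-0.007184)·(-70) + (-0.01302)·(105) = 264.85 +0.503 -1.367 = 263.986 m.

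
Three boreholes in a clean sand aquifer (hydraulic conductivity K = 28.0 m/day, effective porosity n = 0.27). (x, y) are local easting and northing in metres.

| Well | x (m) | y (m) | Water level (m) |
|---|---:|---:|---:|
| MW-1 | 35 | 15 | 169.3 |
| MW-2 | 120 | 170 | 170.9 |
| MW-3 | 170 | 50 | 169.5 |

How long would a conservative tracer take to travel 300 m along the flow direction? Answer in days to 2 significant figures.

With h = a·x + b·y + c and MW-1 as origin, the differences give:
  85·a + 155·b = +1.6
  135·a + 35·b = +0.2
Eliminate b (×35 and ×155, subtract): -17950·a = 25.00 → a = ∂h/∂x = -0.001393
Back-substitute: b = ∂h/∂y = +0.01109.
|∇h| = √(-0.001393² + 0.01109²) = 0.01118
Seepage velocity v = K·i/n = 28.0 × 0.01118 / 0.27 = 1.159 m/day.
t = 300 / 1.159 = 258.8 days.

260 days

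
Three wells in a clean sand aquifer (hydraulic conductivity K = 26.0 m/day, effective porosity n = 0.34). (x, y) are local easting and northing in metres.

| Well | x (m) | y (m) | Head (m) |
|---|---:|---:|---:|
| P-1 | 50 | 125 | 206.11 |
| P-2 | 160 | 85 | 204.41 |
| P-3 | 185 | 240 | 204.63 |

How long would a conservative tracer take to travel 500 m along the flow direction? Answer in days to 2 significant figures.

450 days

With h = a·x + b·y + c and P-1 as origin, the differences give:
  110·a + (-40)·b = -1.70
  135·a + 115·b = -1.48
Eliminate b (×115 and ×(-40), subtract): 18050·a = -254.700 → a = ∂h/∂x = -0.01411
Back-substitute: b = ∂h/∂y = +0.003695.
|∇h| = √(-0.01411² + 0.003695²) = 0.01459
Seepage velocity v = K·i/n = 26.0 × 0.01459 / 0.34 = 1.116 m/day.
t = 500 / 1.116 = 448 days.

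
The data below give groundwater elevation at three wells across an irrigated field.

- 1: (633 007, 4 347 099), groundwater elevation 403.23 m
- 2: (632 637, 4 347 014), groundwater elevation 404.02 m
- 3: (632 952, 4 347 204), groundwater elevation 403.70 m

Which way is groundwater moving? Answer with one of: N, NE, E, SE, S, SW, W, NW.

SE

With h = a·x + b·y + c and 1 as origin, the differences give:
  (-370)·a + (-85)·b = +0.79
  (-55)·a + 105·b = +0.47
Eliminate b (×105 and ×(-85), subtract): -43525·a = 122.900 → a = ∂h/∂x = -0.002824
Back-substitute: b = ∂h/∂y = +0.002997.
Flow = −∇h = (+0.002824 east, -0.002997 north), which points southeast.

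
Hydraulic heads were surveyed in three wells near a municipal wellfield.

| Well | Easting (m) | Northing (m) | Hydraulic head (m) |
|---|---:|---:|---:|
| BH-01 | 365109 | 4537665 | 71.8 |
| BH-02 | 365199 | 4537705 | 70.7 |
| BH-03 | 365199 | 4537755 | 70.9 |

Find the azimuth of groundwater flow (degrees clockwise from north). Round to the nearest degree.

106°

With h = a·x + b·y + c and BH-01 as origin, the differences give:
  90·a + 40·b = -1.1
  90·a + 90·b = -0.9
Eliminate b (×90 and ×40, subtract): 4500·a = -63.00 → a = ∂h/∂x = -0.01400
Back-substitute: b = ∂h/∂y = +0.004000.
Flow direction (−∇h) has components (+0.01400 E, -0.004000 N).
Azimuth = atan2(E, N) = atan2(+0.01400, -0.004000) = 105.9° ≈ 106°.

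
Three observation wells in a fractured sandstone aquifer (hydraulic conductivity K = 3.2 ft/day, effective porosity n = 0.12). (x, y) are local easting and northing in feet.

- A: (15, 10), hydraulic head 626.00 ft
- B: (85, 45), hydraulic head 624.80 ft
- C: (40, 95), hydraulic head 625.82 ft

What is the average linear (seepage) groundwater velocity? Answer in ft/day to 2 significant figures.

0.51 ft/day

Taking A as reference: B−A = (70, 35, -1.20); C−A = (25, 85, -0.18).
Solve a·Δx + b·Δy = Δh: det = 70·85 − 25·35 = 5075.
∂h/∂x = [(-1.20)·85 − (-0.18)·35] / 5075 = -0.01886
∂h/∂y = [70·(-0.18) − 25·(-1.20)] / 5075 = +0.003429
|∇h| = √(-0.01886² + 0.003429²) = 0.01917
Seepage velocity v = K·i/n = 3.2 × 0.01917 / 0.12 = 0.5112 ft/day.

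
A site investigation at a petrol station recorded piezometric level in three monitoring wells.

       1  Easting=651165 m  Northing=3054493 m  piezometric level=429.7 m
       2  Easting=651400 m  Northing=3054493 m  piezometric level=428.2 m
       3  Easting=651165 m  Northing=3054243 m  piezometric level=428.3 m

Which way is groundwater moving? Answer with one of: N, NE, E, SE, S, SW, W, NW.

SE

∂h/∂x = (428.2 − 429.7) / (651400 − 651165) = -0.006383
∂h/∂y = (428.3 − 429.7) / (3054243 − 3054493) = +0.005600
Flow = −∇h = (+0.006383 east, -0.005600 north), which points southeast.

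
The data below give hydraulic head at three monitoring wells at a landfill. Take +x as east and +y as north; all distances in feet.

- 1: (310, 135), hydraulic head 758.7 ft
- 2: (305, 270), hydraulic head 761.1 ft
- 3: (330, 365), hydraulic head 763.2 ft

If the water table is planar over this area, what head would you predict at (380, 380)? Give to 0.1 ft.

Three-point gradient (reference 1): Δ to 2 = (-5, 135, +2.4), Δ to 3 = (20, 230, +4.5).
∂h/∂x = +0.01442, ∂h/∂y = +0.01831 (det = -3850).
h(380, 380) = 758.7 + (+0.01442)·(70) + (+0.01831)·(245) = 758.7 +1.009 +4.486 = 764.195 ft.

764.2 ft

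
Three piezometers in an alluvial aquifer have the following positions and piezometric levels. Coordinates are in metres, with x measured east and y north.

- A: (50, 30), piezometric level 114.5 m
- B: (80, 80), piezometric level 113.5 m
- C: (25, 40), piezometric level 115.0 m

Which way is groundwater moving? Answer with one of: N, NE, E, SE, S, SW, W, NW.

Taking A as reference: B−A = (30, 50, -1.0); C−A = (-25, 10, +0.5).
Determinant of the coordinate differences = 30·10 − (-25)·50 = 1550.
∂h/∂x = [(-1.0)·10 − (+0.5)·50] / 1550 = -0.02258
∂h/∂y = [30·(+0.5) − (-25)·(-1.0)] / 1550 = -0.006452
Flow = −∇h = (+0.02258 east, +0.006452 north), which points east.

E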